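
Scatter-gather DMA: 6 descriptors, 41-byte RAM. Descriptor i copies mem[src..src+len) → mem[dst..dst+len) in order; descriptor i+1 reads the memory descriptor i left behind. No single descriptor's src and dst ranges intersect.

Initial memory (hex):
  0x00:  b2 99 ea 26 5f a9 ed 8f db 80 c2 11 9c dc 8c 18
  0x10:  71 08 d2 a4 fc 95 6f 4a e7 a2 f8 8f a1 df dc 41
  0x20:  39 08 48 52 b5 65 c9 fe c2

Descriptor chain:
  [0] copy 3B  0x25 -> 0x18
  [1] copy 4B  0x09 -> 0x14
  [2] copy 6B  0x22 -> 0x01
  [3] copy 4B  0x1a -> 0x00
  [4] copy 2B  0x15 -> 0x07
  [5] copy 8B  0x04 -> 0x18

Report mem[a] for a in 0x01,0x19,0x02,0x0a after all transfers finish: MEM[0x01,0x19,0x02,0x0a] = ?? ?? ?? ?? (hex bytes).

MEM[0x01,0x19,0x02,0x0a] = 8f c9 a1 c2

  after D0: wrote 3B at 0x18 = 65c9fe
  after D1: wrote 4B at 0x14 = 80c2119c
  after D2: wrote 6B at 0x01 = 4852b565c9fe
  after D3: wrote 4B at 0x00 = fe8fa1df
  after D4: wrote 2B at 0x07 = c211
  after D5: wrote 8B at 0x18 = 65c9fec21180c211
query mem[0x01]=0x8f, mem[0x19]=0xc9, mem[0x02]=0xa1, mem[0x0a]=0xc2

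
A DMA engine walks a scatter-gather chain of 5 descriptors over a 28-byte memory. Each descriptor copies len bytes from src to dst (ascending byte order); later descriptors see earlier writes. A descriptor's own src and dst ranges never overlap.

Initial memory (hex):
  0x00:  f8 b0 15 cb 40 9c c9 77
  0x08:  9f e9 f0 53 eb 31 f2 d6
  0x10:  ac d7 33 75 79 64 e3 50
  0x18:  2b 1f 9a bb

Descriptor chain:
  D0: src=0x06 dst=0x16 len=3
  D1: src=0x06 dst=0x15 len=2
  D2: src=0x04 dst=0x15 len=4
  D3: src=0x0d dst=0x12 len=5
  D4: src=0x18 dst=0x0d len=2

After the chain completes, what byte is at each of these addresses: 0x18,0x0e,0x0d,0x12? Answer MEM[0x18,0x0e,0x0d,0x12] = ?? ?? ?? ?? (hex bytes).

  after D0: wrote 3B at 0x16 = c9779f
  after D1: wrote 2B at 0x15 = c977
  after D2: wrote 4B at 0x15 = 409cc977
  after D3: wrote 5B at 0x12 = 31f2d6acd7
  after D4: wrote 2B at 0x0d = 771f
query mem[0x18]=0x77, mem[0x0e]=0x1f, mem[0x0d]=0x77, mem[0x12]=0x31

MEM[0x18,0x0e,0x0d,0x12] = 77 1f 77 31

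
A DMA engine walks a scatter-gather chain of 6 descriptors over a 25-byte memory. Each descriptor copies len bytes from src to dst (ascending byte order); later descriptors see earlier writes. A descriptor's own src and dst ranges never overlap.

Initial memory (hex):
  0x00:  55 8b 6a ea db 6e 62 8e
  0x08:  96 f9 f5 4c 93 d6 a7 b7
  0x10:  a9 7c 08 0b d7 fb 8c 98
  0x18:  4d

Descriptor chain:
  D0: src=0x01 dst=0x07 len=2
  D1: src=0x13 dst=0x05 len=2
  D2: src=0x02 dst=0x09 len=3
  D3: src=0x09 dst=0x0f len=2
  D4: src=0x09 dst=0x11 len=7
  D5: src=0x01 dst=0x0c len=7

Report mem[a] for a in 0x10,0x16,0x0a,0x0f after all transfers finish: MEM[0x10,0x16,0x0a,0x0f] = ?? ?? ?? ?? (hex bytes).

  after D0: wrote 2B at 0x07 = 8b6a
  after D1: wrote 2B at 0x05 = 0bd7
  after D2: wrote 3B at 0x09 = 6aeadb
  after D3: wrote 2B at 0x0f = 6aea
  after D4: wrote 7B at 0x11 = 6aeadb93d6a76a
  after D5: wrote 7B at 0x0c = 8b6aeadb0bd78b
query mem[0x10]=0x0b, mem[0x16]=0xa7, mem[0x0a]=0xea, mem[0x0f]=0xdb

MEM[0x10,0x16,0x0a,0x0f] = 0b a7 ea db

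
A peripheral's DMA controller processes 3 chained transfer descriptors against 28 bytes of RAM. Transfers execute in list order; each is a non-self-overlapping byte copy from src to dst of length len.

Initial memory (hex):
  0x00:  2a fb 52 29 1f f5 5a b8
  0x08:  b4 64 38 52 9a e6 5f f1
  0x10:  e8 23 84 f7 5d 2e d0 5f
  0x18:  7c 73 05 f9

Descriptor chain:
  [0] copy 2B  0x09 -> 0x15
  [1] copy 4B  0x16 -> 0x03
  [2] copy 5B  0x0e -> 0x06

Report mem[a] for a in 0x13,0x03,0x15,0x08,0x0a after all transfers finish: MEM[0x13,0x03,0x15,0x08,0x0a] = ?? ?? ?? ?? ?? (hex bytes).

MEM[0x13,0x03,0x15,0x08,0x0a] = f7 38 64 e8 84

  after D0: wrote 2B at 0x15 = 6438
  after D1: wrote 4B at 0x03 = 385f7c73
  after D2: wrote 5B at 0x06 = 5ff1e82384
query mem[0x13]=0xf7, mem[0x03]=0x38, mem[0x15]=0x64, mem[0x08]=0xe8, mem[0x0a]=0x84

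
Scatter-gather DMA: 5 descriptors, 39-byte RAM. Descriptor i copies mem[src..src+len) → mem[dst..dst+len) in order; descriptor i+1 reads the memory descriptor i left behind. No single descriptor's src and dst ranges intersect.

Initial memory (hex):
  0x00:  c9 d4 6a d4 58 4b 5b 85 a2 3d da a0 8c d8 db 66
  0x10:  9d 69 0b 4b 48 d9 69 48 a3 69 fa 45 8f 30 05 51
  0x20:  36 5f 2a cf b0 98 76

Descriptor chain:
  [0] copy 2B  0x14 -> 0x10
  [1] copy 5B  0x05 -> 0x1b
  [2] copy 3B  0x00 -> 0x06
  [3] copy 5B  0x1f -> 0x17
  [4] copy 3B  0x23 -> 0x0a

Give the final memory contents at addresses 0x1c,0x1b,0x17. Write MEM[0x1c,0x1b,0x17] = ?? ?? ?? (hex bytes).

[0] 0x14->0x10 len=2 : 48 d9
[1] 0x05->0x1b len=5 : 4b 5b 85 a2 3d
[2] 0x00->0x06 len=3 : c9 d4 6a
[3] 0x1f->0x17 len=5 : 3d 36 5f 2a cf
[4] 0x23->0x0a len=3 : cf b0 98
query mem[0x1c]=0x5b, mem[0x1b]=0xcf, mem[0x17]=0x3d

MEM[0x1c,0x1b,0x17] = 5b cf 3d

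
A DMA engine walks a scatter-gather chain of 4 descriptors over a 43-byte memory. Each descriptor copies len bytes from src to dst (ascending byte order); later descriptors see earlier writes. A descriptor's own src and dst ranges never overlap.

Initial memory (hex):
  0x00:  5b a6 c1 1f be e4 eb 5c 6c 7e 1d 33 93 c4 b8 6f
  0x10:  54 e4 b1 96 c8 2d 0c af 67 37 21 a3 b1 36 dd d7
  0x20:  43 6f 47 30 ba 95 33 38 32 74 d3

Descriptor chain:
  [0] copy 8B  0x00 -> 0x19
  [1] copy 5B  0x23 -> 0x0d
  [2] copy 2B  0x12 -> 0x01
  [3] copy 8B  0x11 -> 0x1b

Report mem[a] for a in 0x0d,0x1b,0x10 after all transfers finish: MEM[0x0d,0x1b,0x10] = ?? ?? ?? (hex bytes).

MEM[0x0d,0x1b,0x10] = 30 38 33

  after D0: wrote 8B at 0x19 = 5ba6c11fbee4eb5c
  after D1: wrote 5B at 0x0d = 30ba953338
  after D2: wrote 2B at 0x01 = b196
  after D3: wrote 8B at 0x1b = 38b196c82d0caf67
query mem[0x0d]=0x30, mem[0x1b]=0x38, mem[0x10]=0x33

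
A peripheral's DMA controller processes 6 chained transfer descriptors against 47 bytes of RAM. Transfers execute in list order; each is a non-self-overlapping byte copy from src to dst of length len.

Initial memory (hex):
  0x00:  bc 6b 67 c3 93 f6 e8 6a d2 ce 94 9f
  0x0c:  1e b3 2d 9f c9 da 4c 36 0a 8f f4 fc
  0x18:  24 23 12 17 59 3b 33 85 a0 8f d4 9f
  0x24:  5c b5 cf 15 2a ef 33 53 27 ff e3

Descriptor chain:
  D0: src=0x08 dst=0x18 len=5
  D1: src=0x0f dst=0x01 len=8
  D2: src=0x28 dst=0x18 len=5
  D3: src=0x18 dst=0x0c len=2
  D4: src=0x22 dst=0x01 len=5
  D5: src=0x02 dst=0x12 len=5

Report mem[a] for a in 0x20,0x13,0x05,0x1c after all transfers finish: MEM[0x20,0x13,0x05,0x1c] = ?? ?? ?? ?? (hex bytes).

MEM[0x20,0x13,0x05,0x1c] = a0 5c cf 27

  after D0: wrote 5B at 0x18 = d2ce949f1e
  after D1: wrote 8B at 0x01 = 9fc9da4c360a8ff4
  after D2: wrote 5B at 0x18 = 2aef335327
  after D3: wrote 2B at 0x0c = 2aef
  after D4: wrote 5B at 0x01 = d49f5cb5cf
  after D5: wrote 5B at 0x12 = 9f5cb5cf0a
query mem[0x20]=0xa0, mem[0x13]=0x5c, mem[0x05]=0xcf, mem[0x1c]=0x27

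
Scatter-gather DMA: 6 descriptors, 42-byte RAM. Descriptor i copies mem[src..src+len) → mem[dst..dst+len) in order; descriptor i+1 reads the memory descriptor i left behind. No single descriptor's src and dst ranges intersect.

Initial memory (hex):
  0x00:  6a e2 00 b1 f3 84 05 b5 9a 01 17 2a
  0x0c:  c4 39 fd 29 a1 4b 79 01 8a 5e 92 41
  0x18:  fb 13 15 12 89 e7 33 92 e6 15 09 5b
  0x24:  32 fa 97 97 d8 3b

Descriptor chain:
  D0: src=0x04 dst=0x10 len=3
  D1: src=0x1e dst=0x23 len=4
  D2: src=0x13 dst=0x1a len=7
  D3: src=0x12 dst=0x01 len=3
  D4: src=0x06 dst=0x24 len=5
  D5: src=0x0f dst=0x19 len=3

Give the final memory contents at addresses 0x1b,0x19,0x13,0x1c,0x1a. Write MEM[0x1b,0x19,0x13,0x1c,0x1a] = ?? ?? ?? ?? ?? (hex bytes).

MEM[0x1b,0x19,0x13,0x1c,0x1a] = 84 29 01 5e f3

D0: mem[0x10..0x12] <- [f3 84 05]
D1: mem[0x23..0x26] <- [33 92 e6 15]
D2: mem[0x1a..0x20] <- [01 8a 5e 92 41 fb 13]
D3: mem[0x01..0x03] <- [05 01 8a]
D4: mem[0x24..0x28] <- [05 b5 9a 01 17]
D5: mem[0x19..0x1b] <- [29 f3 84]
query mem[0x1b]=0x84, mem[0x19]=0x29, mem[0x13]=0x01, mem[0x1c]=0x5e, mem[0x1a]=0xf3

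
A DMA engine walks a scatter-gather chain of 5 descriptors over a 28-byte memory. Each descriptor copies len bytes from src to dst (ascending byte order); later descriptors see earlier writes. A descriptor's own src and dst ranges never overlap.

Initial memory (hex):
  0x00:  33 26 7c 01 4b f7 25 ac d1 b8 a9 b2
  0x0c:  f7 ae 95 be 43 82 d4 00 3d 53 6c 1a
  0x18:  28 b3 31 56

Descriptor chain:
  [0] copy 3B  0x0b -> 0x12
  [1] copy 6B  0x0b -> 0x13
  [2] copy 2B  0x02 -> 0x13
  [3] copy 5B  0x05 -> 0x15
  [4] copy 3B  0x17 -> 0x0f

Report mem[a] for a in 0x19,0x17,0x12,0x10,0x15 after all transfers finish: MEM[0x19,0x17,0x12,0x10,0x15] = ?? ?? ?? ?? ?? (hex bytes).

#0 dst[0x12+3] := {0xb2,0xf7,0xae}
#1 dst[0x13+6] := {0xb2,0xf7,0xae,0x95,0xbe,0x43}
#2 dst[0x13+2] := {0x7c,0x01}
#3 dst[0x15+5] := {0xf7,0x25,0xac,0xd1,0xb8}
#4 dst[0x0f+3] := {0xac,0xd1,0xb8}
query mem[0x19]=0xb8, mem[0x17]=0xac, mem[0x12]=0xb2, mem[0x10]=0xd1, mem[0x15]=0xf7

MEM[0x19,0x17,0x12,0x10,0x15] = b8 ac b2 d1 f7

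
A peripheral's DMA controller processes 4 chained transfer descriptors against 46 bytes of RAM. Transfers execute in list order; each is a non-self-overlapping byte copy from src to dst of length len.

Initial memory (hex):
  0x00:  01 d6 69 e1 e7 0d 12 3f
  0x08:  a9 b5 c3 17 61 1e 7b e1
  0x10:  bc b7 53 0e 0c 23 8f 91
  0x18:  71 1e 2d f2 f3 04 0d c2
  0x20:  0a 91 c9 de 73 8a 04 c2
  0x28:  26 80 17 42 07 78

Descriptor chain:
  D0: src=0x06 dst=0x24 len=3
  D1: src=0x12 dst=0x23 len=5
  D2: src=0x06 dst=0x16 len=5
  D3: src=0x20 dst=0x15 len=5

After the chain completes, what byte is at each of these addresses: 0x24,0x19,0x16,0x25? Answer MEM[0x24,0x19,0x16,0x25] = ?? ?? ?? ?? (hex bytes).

MEM[0x24,0x19,0x16,0x25] = 0e 0e 91 0c

D0: mem[0x24..0x26] <- [12 3f a9]
D1: mem[0x23..0x27] <- [53 0e 0c 23 8f]
D2: mem[0x16..0x1a] <- [12 3f a9 b5 c3]
D3: mem[0x15..0x19] <- [0a 91 c9 53 0e]
query mem[0x24]=0x0e, mem[0x19]=0x0e, mem[0x16]=0x91, mem[0x25]=0x0c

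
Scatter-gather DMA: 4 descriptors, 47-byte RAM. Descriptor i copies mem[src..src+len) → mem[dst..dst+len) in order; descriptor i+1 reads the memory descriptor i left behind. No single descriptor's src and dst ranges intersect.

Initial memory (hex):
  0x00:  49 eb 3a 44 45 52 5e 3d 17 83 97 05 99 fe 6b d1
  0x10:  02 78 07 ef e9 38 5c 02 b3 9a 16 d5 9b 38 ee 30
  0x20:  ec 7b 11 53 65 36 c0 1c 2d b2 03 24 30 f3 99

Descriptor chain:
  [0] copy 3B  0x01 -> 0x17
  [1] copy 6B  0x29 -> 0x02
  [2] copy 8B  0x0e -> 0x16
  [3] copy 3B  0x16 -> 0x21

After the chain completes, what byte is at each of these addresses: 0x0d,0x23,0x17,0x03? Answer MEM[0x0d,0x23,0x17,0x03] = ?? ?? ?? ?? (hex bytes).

[0] 0x01->0x17 len=3 : eb 3a 44
[1] 0x29->0x02 len=6 : b2 03 24 30 f3 99
[2] 0x0e->0x16 len=8 : 6b d1 02 78 07 ef e9 38
[3] 0x16->0x21 len=3 : 6b d1 02
query mem[0x0d]=0xfe, mem[0x23]=0x02, mem[0x17]=0xd1, mem[0x03]=0x03

MEM[0x0d,0x23,0x17,0x03] = fe 02 d1 03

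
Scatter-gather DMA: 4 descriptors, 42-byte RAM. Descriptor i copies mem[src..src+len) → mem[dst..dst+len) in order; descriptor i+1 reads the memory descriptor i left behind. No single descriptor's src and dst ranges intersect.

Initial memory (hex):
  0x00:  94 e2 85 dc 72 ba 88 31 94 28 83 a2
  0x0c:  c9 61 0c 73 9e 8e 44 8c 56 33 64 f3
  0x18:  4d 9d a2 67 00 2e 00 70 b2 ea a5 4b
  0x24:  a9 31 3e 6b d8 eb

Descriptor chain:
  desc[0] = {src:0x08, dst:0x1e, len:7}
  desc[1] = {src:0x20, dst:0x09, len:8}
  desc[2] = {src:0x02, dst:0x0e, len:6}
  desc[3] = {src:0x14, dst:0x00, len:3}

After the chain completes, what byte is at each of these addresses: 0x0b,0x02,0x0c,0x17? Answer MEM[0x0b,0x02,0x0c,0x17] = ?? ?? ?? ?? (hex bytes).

[0] 0x08->0x1e len=7 : 94 28 83 a2 c9 61 0c
[1] 0x20->0x09 len=8 : 83 a2 c9 61 0c 31 3e 6b
[2] 0x02->0x0e len=6 : 85 dc 72 ba 88 31
[3] 0x14->0x00 len=3 : 56 33 64
query mem[0x0b]=0xc9, mem[0x02]=0x64, mem[0x0c]=0x61, mem[0x17]=0xf3

MEM[0x0b,0x02,0x0c,0x17] = c9 64 61 f3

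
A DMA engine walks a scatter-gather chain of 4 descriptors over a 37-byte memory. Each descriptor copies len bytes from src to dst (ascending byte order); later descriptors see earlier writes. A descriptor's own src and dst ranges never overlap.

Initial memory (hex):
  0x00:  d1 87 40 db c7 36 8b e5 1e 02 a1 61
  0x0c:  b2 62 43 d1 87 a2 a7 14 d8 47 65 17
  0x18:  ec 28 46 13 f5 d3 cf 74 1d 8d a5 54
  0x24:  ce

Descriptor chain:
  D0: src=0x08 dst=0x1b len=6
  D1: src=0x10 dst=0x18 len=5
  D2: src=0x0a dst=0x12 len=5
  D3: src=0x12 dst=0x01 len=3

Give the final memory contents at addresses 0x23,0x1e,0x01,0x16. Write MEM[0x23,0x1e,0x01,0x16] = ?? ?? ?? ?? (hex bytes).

MEM[0x23,0x1e,0x01,0x16] = 54 61 a1 43

[0] 0x08->0x1b len=6 : 1e 02 a1 61 b2 62
[1] 0x10->0x18 len=5 : 87 a2 a7 14 d8
[2] 0x0a->0x12 len=5 : a1 61 b2 62 43
[3] 0x12->0x01 len=3 : a1 61 b2
query mem[0x23]=0x54, mem[0x1e]=0x61, mem[0x01]=0xa1, mem[0x16]=0x43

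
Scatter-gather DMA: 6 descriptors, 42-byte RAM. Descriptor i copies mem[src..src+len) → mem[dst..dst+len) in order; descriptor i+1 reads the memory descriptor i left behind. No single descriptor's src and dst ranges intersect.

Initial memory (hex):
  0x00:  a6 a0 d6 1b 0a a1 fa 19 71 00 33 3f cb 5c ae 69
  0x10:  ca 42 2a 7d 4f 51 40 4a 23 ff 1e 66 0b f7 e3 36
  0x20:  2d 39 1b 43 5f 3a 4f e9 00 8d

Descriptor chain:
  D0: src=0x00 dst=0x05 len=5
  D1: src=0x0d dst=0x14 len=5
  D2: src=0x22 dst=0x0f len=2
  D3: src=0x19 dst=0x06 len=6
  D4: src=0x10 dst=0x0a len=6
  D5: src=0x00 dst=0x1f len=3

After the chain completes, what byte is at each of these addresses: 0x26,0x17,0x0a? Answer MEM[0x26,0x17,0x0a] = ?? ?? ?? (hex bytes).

#0 dst[0x05+5] := {0xa6,0xa0,0xd6,0x1b,0x0a}
#1 dst[0x14+5] := {0x5c,0xae,0x69,0xca,0x42}
#2 dst[0x0f+2] := {0x1b,0x43}
#3 dst[0x06+6] := {0xff,0x1e,0x66,0x0b,0xf7,0xe3}
#4 dst[0x0a+6] := {0x43,0x42,0x2a,0x7d,0x5c,0xae}
#5 dst[0x1f+3] := {0xa6,0xa0,0xd6}
query mem[0x26]=0x4f, mem[0x17]=0xca, mem[0x0a]=0x43

MEM[0x26,0x17,0x0a] = 4f ca 43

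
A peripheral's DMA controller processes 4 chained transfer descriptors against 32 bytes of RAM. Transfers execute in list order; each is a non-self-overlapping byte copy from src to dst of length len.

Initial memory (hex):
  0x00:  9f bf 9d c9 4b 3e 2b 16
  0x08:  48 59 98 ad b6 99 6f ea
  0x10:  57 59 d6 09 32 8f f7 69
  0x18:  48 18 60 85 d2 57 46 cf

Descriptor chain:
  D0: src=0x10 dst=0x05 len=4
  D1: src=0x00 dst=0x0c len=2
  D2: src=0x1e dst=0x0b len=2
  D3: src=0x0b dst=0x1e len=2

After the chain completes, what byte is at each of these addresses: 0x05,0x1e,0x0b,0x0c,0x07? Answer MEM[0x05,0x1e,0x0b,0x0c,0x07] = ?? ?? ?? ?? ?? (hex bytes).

MEM[0x05,0x1e,0x0b,0x0c,0x07] = 57 46 46 cf d6

#0 dst[0x05+4] := {0x57,0x59,0xd6,0x09}
#1 dst[0x0c+2] := {0x9f,0xbf}
#2 dst[0x0b+2] := {0x46,0xcf}
#3 dst[0x1e+2] := {0x46,0xcf}
query mem[0x05]=0x57, mem[0x1e]=0x46, mem[0x0b]=0x46, mem[0x0c]=0xcf, mem[0x07]=0xd6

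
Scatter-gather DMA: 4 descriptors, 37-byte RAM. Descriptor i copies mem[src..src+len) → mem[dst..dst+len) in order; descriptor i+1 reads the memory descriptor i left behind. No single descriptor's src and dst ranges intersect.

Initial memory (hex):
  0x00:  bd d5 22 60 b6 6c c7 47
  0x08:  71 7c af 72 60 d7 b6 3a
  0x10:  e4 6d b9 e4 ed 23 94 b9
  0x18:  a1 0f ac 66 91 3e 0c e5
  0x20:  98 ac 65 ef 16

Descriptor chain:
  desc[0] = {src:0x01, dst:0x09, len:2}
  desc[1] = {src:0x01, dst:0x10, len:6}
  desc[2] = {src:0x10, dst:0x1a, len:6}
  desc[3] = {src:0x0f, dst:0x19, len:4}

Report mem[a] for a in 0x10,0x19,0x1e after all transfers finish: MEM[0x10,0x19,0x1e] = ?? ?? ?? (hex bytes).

  after D0: wrote 2B at 0x09 = d522
  after D1: wrote 6B at 0x10 = d52260b66cc7
  after D2: wrote 6B at 0x1a = d52260b66cc7
  after D3: wrote 4B at 0x19 = 3ad52260
query mem[0x10]=0xd5, mem[0x19]=0x3a, mem[0x1e]=0x6c

MEM[0x10,0x19,0x1e] = d5 3a 6c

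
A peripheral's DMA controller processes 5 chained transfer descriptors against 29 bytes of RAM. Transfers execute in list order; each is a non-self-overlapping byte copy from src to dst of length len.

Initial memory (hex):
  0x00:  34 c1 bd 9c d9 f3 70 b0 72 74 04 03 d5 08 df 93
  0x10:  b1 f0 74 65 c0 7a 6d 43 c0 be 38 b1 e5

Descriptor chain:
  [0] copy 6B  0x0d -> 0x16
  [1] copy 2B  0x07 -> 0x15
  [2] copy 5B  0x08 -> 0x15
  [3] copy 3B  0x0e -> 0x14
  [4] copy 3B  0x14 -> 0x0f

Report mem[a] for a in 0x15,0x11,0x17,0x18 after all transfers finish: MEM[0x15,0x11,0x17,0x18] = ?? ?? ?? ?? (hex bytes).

  after D0: wrote 6B at 0x16 = 08df93b1f074
  after D1: wrote 2B at 0x15 = b072
  after D2: wrote 5B at 0x15 = 72740403d5
  after D3: wrote 3B at 0x14 = df93b1
  after D4: wrote 3B at 0x0f = df93b1
query mem[0x15]=0x93, mem[0x11]=0xb1, mem[0x17]=0x04, mem[0x18]=0x03

MEM[0x15,0x11,0x17,0x18] = 93 b1 04 03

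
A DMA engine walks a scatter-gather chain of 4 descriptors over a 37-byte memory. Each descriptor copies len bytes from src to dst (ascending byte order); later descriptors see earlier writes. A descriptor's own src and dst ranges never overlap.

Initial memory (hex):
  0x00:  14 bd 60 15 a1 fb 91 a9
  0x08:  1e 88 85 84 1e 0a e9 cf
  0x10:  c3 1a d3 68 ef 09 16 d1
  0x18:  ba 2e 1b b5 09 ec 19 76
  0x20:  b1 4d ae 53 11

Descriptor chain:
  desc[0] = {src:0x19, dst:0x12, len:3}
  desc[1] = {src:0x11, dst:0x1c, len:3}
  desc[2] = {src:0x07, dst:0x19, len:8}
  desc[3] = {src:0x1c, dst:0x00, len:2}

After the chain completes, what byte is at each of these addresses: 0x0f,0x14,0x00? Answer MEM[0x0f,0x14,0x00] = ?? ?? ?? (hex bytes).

D0: mem[0x12..0x14] <- [2e 1b b5]
D1: mem[0x1c..0x1e] <- [1a 2e 1b]
D2: mem[0x19..0x20] <- [a9 1e 88 85 84 1e 0a e9]
D3: mem[0x00..0x01] <- [85 84]
query mem[0x0f]=0xcf, mem[0x14]=0xb5, mem[0x00]=0x85

MEM[0x0f,0x14,0x00] = cf b5 85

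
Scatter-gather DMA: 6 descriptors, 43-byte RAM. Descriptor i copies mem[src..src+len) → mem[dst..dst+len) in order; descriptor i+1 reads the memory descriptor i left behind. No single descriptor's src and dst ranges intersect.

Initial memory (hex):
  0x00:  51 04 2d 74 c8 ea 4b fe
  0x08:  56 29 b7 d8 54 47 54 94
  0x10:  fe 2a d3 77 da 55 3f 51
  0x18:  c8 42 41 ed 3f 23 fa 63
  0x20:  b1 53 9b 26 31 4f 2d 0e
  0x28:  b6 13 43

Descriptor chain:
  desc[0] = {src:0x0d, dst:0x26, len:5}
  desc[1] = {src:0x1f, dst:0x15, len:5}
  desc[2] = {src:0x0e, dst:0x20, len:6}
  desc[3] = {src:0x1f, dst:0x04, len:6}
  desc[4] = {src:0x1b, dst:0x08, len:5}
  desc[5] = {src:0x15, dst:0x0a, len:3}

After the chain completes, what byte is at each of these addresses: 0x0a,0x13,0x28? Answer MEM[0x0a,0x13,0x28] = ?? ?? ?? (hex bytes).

[0] 0x0d->0x26 len=5 : 47 54 94 fe 2a
[1] 0x1f->0x15 len=5 : 63 b1 53 9b 26
[2] 0x0e->0x20 len=6 : 54 94 fe 2a d3 77
[3] 0x1f->0x04 len=6 : 63 54 94 fe 2a d3
[4] 0x1b->0x08 len=5 : ed 3f 23 fa 63
[5] 0x15->0x0a len=3 : 63 b1 53
query mem[0x0a]=0x63, mem[0x13]=0x77, mem[0x28]=0x94

MEM[0x0a,0x13,0x28] = 63 77 94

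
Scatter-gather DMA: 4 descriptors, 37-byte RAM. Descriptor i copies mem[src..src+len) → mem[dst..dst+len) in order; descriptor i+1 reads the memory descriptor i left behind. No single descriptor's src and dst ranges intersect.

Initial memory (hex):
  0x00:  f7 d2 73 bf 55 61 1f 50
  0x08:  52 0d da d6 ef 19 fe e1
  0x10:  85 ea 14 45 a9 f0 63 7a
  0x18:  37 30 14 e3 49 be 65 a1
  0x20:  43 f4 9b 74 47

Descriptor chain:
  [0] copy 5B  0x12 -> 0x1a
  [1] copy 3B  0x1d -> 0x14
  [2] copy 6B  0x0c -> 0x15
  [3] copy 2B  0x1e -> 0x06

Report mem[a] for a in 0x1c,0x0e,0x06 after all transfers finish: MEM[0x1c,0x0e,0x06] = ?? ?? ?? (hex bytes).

  after D0: wrote 5B at 0x1a = 1445a9f063
  after D1: wrote 3B at 0x14 = f063a1
  after D2: wrote 6B at 0x15 = ef19fee185ea
  after D3: wrote 2B at 0x06 = 63a1
query mem[0x1c]=0xa9, mem[0x0e]=0xfe, mem[0x06]=0x63

MEM[0x1c,0x0e,0x06] = a9 fe 63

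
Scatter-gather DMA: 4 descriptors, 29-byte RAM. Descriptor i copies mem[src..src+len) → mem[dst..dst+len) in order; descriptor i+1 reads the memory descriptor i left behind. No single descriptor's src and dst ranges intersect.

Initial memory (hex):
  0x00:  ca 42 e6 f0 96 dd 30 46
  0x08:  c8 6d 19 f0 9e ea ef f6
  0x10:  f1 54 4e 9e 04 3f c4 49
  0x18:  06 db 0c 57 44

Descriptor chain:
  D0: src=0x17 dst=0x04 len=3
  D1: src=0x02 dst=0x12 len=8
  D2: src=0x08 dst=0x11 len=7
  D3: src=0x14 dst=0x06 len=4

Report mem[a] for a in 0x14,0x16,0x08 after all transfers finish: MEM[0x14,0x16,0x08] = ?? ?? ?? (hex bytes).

D0: mem[0x04..0x06] <- [49 06 db]
D1: mem[0x12..0x19] <- [e6 f0 49 06 db 46 c8 6d]
D2: mem[0x11..0x17] <- [c8 6d 19 f0 9e ea ef]
D3: mem[0x06..0x09] <- [f0 9e ea ef]
query mem[0x14]=0xf0, mem[0x16]=0xea, mem[0x08]=0xea

MEM[0x14,0x16,0x08] = f0 ea ea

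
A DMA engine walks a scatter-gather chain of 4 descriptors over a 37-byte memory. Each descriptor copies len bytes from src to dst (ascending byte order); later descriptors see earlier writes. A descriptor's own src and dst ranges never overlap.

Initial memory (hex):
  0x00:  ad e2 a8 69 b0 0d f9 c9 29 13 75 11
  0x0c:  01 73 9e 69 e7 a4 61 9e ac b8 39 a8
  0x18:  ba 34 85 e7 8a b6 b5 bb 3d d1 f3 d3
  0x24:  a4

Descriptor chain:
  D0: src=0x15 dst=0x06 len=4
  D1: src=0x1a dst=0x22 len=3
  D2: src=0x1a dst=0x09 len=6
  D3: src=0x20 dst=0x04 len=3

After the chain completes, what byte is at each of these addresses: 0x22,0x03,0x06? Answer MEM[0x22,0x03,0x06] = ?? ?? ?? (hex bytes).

D0: mem[0x06..0x09] <- [b8 39 a8 ba]
D1: mem[0x22..0x24] <- [85 e7 8a]
D2: mem[0x09..0x0e] <- [85 e7 8a b6 b5 bb]
D3: mem[0x04..0x06] <- [3d d1 85]
query mem[0x22]=0x85, mem[0x03]=0x69, mem[0x06]=0x85

MEM[0x22,0x03,0x06] = 85 69 85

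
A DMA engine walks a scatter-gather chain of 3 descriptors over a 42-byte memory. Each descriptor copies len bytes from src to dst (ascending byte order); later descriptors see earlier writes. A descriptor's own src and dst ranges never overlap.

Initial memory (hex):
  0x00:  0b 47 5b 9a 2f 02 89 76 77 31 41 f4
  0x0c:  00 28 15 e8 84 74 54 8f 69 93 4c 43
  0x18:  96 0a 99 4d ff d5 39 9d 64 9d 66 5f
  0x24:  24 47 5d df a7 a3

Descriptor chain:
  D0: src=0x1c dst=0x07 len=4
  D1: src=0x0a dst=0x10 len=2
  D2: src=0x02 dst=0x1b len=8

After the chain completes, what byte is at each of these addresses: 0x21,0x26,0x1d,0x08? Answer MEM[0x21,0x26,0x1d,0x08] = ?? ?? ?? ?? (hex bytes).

D0: mem[0x07..0x0a] <- [ff d5 39 9d]
D1: mem[0x10..0x11] <- [9d f4]
D2: mem[0x1b..0x22] <- [5b 9a 2f 02 89 ff d5 39]
query mem[0x21]=0xd5, mem[0x26]=0x5d, mem[0x1d]=0x2f, mem[0x08]=0xd5

MEM[0x21,0x26,0x1d,0x08] = d5 5d 2f d5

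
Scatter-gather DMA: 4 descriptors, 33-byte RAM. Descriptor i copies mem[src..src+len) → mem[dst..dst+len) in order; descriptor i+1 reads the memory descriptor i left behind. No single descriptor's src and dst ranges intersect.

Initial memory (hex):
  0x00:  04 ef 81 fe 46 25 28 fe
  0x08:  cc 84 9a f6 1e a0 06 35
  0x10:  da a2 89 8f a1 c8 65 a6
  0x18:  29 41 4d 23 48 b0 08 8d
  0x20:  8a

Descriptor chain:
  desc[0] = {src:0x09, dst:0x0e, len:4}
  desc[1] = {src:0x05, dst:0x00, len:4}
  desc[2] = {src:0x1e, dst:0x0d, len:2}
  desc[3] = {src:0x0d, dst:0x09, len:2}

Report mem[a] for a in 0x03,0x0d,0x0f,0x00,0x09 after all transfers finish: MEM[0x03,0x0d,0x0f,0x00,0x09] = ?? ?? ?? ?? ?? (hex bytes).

#0 dst[0x0e+4] := {0x84,0x9a,0xf6,0x1e}
#1 dst[0x00+4] := {0x25,0x28,0xfe,0xcc}
#2 dst[0x0d+2] := {0x08,0x8d}
#3 dst[0x09+2] := {0x08,0x8d}
query mem[0x03]=0xcc, mem[0x0d]=0x08, mem[0x0f]=0x9a, mem[0x00]=0x25, mem[0x09]=0x08

MEM[0x03,0x0d,0x0f,0x00,0x09] = cc 08 9a 25 08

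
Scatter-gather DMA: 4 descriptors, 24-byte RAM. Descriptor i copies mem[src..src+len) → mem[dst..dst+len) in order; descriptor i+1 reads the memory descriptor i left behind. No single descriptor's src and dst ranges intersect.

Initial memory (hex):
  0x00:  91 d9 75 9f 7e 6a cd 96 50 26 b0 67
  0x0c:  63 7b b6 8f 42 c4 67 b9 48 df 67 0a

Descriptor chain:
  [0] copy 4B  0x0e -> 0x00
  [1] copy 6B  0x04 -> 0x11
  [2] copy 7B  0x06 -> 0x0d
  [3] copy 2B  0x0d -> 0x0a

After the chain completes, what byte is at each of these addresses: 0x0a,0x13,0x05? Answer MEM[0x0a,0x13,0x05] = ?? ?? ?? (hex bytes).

D0: mem[0x00..0x03] <- [b6 8f 42 c4]
D1: mem[0x11..0x16] <- [7e 6a cd 96 50 26]
D2: mem[0x0d..0x13] <- [cd 96 50 26 b0 67 63]
D3: mem[0x0a..0x0b] <- [cd 96]
query mem[0x0a]=0xcd, mem[0x13]=0x63, mem[0x05]=0x6a

MEM[0x0a,0x13,0x05] = cd 63 6a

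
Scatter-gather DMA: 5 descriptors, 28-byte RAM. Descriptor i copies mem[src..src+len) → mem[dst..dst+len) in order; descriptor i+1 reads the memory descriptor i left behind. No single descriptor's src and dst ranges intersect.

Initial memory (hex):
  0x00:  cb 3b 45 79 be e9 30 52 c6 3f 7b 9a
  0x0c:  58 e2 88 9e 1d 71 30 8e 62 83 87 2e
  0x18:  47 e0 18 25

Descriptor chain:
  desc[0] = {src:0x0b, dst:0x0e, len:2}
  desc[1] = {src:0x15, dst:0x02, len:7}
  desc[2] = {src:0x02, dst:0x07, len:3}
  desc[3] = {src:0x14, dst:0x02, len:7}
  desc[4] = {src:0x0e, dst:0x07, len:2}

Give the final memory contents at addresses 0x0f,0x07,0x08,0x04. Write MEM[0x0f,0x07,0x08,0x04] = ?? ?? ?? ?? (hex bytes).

MEM[0x0f,0x07,0x08,0x04] = 58 9a 58 87

D0: mem[0x0e..0x0f] <- [9a 58]
D1: mem[0x02..0x08] <- [83 87 2e 47 e0 18 25]
D2: mem[0x07..0x09] <- [83 87 2e]
D3: mem[0x02..0x08] <- [62 83 87 2e 47 e0 18]
D4: mem[0x07..0x08] <- [9a 58]
query mem[0x0f]=0x58, mem[0x07]=0x9a, mem[0x08]=0x58, mem[0x04]=0x87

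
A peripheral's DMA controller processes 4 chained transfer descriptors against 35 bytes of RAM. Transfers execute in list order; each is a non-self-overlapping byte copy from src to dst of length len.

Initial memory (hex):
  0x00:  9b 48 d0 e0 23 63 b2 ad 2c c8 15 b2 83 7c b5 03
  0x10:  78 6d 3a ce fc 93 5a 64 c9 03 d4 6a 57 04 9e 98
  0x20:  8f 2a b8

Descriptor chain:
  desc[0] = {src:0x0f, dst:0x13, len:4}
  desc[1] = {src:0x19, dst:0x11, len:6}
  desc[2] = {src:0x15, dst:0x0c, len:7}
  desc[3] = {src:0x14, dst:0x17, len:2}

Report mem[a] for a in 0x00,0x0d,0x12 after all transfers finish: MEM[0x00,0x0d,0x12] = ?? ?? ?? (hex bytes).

MEM[0x00,0x0d,0x12] = 9b 9e 6a

[0] 0x0f->0x13 len=4 : 03 78 6d 3a
[1] 0x19->0x11 len=6 : 03 d4 6a 57 04 9e
[2] 0x15->0x0c len=7 : 04 9e 64 c9 03 d4 6a
[3] 0x14->0x17 len=2 : 57 04
query mem[0x00]=0x9b, mem[0x0d]=0x9e, mem[0x12]=0x6a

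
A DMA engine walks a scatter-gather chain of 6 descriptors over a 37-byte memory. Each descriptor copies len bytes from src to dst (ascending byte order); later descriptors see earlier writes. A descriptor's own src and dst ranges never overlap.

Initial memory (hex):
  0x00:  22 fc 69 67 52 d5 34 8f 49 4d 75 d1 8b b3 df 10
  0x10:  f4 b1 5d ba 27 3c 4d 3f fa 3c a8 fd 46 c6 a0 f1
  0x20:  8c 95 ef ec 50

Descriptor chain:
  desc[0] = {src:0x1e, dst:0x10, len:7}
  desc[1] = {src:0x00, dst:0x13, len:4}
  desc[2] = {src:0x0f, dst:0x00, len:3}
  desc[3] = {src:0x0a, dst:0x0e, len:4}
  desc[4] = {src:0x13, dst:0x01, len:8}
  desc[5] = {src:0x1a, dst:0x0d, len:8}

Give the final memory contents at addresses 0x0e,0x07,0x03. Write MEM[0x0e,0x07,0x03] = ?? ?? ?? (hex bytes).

  after D0: wrote 7B at 0x10 = a0f18c95efec50
  after D1: wrote 4B at 0x13 = 22fc6967
  after D2: wrote 3B at 0x00 = 10a0f1
  after D3: wrote 4B at 0x0e = 75d18bb3
  after D4: wrote 8B at 0x01 = 22fc69673ffa3ca8
  after D5: wrote 8B at 0x0d = a8fd46c6a0f18c95
query mem[0x0e]=0xfd, mem[0x07]=0x3c, mem[0x03]=0x69

MEM[0x0e,0x07,0x03] = fd 3c 69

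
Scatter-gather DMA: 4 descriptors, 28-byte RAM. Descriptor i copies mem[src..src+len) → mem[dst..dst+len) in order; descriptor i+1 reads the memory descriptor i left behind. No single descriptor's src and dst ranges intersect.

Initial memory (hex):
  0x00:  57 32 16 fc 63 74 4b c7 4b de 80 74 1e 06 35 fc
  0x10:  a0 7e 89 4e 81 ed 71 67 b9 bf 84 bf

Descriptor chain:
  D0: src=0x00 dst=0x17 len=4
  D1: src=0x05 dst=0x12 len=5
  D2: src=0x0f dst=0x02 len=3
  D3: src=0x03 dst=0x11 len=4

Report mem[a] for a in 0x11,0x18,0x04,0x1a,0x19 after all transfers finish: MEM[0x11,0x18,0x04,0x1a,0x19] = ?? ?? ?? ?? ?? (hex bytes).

[0] 0x00->0x17 len=4 : 57 32 16 fc
[1] 0x05->0x12 len=5 : 74 4b c7 4b de
[2] 0x0f->0x02 len=3 : fc a0 7e
[3] 0x03->0x11 len=4 : a0 7e 74 4b
query mem[0x11]=0xa0, mem[0x18]=0x32, mem[0x04]=0x7e, mem[0x1a]=0xfc, mem[0x19]=0x16

MEM[0x11,0x18,0x04,0x1a,0x19] = a0 32 7e fc 16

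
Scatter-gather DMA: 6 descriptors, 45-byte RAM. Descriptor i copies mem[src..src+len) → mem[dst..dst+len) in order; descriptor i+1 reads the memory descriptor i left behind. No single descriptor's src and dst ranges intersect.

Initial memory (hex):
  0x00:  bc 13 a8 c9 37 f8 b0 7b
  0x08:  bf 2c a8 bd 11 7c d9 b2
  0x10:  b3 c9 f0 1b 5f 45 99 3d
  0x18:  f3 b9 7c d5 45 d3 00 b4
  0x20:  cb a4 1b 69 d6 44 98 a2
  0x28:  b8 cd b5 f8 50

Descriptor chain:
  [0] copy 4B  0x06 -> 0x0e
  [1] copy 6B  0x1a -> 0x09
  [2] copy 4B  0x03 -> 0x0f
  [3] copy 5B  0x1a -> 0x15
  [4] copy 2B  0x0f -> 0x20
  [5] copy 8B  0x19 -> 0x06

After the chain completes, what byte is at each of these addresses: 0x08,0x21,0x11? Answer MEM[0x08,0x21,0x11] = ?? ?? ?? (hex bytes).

MEM[0x08,0x21,0x11] = d5 37 f8

[0] 0x06->0x0e len=4 : b0 7b bf 2c
[1] 0x1a->0x09 len=6 : 7c d5 45 d3 00 b4
[2] 0x03->0x0f len=4 : c9 37 f8 b0
[3] 0x1a->0x15 len=5 : 7c d5 45 d3 00
[4] 0x0f->0x20 len=2 : c9 37
[5] 0x19->0x06 len=8 : 00 7c d5 45 d3 00 b4 c9
query mem[0x08]=0xd5, mem[0x21]=0x37, mem[0x11]=0xf8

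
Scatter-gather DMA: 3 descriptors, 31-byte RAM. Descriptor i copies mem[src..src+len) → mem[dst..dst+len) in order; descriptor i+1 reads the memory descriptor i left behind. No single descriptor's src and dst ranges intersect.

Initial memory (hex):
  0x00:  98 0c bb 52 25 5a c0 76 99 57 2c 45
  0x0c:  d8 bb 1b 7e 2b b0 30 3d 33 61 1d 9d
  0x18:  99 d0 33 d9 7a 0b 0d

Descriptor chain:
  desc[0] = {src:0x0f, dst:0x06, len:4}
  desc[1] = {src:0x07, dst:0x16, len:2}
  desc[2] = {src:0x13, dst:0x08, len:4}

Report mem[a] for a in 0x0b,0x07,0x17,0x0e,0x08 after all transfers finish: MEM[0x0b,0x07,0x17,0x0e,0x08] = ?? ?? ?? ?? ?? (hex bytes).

MEM[0x0b,0x07,0x17,0x0e,0x08] = 2b 2b b0 1b 3d

  after D0: wrote 4B at 0x06 = 7e2bb030
  after D1: wrote 2B at 0x16 = 2bb0
  after D2: wrote 4B at 0x08 = 3d33612b
query mem[0x0b]=0x2b, mem[0x07]=0x2b, mem[0x17]=0xb0, mem[0x0e]=0x1b, mem[0x08]=0x3d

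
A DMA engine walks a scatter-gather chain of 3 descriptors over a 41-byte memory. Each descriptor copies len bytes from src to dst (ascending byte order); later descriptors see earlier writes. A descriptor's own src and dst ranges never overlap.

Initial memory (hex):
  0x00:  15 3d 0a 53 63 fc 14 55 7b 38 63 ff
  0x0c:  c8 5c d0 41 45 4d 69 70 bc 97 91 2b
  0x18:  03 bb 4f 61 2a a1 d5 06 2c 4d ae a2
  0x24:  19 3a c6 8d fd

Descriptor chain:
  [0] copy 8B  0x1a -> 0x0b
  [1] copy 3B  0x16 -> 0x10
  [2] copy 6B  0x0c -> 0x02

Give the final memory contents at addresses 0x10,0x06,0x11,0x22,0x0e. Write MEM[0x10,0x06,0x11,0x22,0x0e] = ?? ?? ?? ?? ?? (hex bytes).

MEM[0x10,0x06,0x11,0x22,0x0e] = 91 91 2b ae a1

#0 dst[0x0b+8] := {0x4f,0x61,0x2a,0xa1,0xd5,0x06,0x2c,0x4d}
#1 dst[0x10+3] := {0x91,0x2b,0x03}
#2 dst[0x02+6] := {0x61,0x2a,0xa1,0xd5,0x91,0x2b}
query mem[0x10]=0x91, mem[0x06]=0x91, mem[0x11]=0x2b, mem[0x22]=0xae, mem[0x0e]=0xa1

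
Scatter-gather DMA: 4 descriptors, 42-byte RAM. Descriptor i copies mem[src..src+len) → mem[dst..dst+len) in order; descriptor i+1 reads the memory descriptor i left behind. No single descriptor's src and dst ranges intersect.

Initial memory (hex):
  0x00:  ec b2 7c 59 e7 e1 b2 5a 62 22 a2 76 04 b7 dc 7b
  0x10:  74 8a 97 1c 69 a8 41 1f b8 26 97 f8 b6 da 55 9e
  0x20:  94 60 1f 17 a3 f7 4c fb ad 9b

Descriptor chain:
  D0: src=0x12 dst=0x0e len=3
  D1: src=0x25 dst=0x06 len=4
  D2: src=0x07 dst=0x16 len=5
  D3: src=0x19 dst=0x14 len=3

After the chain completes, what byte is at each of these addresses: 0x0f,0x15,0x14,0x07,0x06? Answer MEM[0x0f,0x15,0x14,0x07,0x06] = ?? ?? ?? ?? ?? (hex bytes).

MEM[0x0f,0x15,0x14,0x07,0x06] = 1c 76 a2 4c f7

#0 dst[0x0e+3] := {0x97,0x1c,0x69}
#1 dst[0x06+4] := {0xf7,0x4c,0xfb,0xad}
#2 dst[0x16+5] := {0x4c,0xfb,0xad,0xa2,0x76}
#3 dst[0x14+3] := {0xa2,0x76,0xf8}
query mem[0x0f]=0x1c, mem[0x15]=0x76, mem[0x14]=0xa2, mem[0x07]=0x4c, mem[0x06]=0xf7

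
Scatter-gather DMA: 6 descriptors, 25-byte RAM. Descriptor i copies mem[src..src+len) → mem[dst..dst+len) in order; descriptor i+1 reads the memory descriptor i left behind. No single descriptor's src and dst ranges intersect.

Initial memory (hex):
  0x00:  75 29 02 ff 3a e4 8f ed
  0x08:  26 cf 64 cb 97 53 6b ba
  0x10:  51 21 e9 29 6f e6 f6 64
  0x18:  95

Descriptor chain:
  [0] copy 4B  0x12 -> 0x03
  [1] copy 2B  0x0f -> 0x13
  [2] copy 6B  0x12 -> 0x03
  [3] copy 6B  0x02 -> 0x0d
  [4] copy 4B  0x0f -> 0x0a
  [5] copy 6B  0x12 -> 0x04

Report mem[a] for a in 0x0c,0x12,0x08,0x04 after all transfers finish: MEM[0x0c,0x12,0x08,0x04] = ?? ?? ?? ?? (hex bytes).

MEM[0x0c,0x12,0x08,0x04] = e6 f6 f6 f6

[0] 0x12->0x03 len=4 : e9 29 6f e6
[1] 0x0f->0x13 len=2 : ba 51
[2] 0x12->0x03 len=6 : e9 ba 51 e6 f6 64
[3] 0x02->0x0d len=6 : 02 e9 ba 51 e6 f6
[4] 0x0f->0x0a len=4 : ba 51 e6 f6
[5] 0x12->0x04 len=6 : f6 ba 51 e6 f6 64
query mem[0x0c]=0xe6, mem[0x12]=0xf6, mem[0x08]=0xf6, mem[0x04]=0xf6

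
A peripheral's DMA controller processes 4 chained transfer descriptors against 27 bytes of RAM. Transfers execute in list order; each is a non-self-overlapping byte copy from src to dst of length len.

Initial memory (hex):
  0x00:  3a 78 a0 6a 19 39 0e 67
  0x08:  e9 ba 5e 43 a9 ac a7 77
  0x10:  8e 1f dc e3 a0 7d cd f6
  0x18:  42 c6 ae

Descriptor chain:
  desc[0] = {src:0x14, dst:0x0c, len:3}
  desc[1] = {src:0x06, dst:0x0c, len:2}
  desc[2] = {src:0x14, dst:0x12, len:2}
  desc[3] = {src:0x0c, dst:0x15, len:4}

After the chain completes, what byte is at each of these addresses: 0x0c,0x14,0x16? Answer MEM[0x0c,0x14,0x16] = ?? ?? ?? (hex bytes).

MEM[0x0c,0x14,0x16] = 0e a0 67

  after D0: wrote 3B at 0x0c = a07dcd
  after D1: wrote 2B at 0x0c = 0e67
  after D2: wrote 2B at 0x12 = a07d
  after D3: wrote 4B at 0x15 = 0e67cd77
query mem[0x0c]=0x0e, mem[0x14]=0xa0, mem[0x16]=0x67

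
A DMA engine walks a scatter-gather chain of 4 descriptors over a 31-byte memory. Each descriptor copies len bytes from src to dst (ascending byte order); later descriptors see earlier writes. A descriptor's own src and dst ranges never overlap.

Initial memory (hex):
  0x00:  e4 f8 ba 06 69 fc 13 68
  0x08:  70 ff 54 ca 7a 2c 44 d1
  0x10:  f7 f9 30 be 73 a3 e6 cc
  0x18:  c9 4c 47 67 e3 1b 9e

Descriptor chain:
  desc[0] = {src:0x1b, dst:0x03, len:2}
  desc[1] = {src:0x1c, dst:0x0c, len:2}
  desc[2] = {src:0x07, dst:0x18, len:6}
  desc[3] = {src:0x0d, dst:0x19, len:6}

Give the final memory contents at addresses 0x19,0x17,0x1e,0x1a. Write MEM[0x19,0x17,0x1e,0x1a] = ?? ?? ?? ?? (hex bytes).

MEM[0x19,0x17,0x1e,0x1a] = 1b cc 30 44

  after D0: wrote 2B at 0x03 = 67e3
  after D1: wrote 2B at 0x0c = e31b
  after D2: wrote 6B at 0x18 = 6870ff54cae3
  after D3: wrote 6B at 0x19 = 1b44d1f7f930
query mem[0x19]=0x1b, mem[0x17]=0xcc, mem[0x1e]=0x30, mem[0x1a]=0x44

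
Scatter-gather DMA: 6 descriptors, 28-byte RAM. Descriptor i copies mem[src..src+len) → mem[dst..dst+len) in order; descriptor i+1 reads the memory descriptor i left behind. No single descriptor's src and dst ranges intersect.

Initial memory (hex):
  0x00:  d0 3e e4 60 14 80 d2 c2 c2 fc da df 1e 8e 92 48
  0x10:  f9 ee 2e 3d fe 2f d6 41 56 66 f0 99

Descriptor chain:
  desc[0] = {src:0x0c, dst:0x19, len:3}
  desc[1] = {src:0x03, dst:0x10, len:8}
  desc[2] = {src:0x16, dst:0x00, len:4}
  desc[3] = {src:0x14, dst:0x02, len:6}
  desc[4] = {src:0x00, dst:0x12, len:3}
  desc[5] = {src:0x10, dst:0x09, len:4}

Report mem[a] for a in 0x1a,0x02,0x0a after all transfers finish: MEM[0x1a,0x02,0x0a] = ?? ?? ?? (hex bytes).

  after D0: wrote 3B at 0x19 = 1e8e92
  after D1: wrote 8B at 0x10 = 601480d2c2c2fcda
  after D2: wrote 4B at 0x00 = fcda561e
  after D3: wrote 6B at 0x02 = c2c2fcda561e
  after D4: wrote 3B at 0x12 = fcdac2
  after D5: wrote 4B at 0x09 = 6014fcda
query mem[0x1a]=0x8e, mem[0x02]=0xc2, mem[0x0a]=0x14

MEM[0x1a,0x02,0x0a] = 8e c2 14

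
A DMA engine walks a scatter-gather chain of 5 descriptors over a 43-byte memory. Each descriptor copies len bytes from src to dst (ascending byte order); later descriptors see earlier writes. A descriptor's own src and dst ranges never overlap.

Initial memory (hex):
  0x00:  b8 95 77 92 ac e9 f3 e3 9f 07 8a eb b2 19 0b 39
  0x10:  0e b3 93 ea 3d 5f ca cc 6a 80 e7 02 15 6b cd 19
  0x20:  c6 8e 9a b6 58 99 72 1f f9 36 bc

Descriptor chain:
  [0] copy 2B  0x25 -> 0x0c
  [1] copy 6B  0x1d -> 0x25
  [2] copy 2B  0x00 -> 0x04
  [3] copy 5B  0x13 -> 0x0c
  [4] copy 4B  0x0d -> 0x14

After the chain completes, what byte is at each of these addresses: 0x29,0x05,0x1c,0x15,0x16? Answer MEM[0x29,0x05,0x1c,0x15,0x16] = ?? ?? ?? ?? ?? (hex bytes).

  after D0: wrote 2B at 0x0c = 9972
  after D1: wrote 6B at 0x25 = 6bcd19c68e9a
  after D2: wrote 2B at 0x04 = b895
  after D3: wrote 5B at 0x0c = ea3d5fcacc
  after D4: wrote 4B at 0x14 = 3d5fcacc
query mem[0x29]=0x8e, mem[0x05]=0x95, mem[0x1c]=0x15, mem[0x15]=0x5f, mem[0x16]=0xca

MEM[0x29,0x05,0x1c,0x15,0x16] = 8e 95 15 5f ca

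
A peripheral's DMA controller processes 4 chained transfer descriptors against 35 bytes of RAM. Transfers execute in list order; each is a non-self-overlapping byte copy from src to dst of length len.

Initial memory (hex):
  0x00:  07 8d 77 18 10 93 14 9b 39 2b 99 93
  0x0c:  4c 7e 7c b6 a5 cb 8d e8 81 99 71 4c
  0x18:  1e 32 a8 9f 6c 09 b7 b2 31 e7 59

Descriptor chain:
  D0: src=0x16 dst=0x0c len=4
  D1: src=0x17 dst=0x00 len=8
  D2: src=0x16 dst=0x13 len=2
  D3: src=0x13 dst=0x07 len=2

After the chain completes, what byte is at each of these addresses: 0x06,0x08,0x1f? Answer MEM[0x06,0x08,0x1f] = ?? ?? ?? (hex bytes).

MEM[0x06,0x08,0x1f] = 09 4c b2

  after D0: wrote 4B at 0x0c = 714c1e32
  after D1: wrote 8B at 0x00 = 4c1e32a89f6c09b7
  after D2: wrote 2B at 0x13 = 714c
  after D3: wrote 2B at 0x07 = 714c
query mem[0x06]=0x09, mem[0x08]=0x4c, mem[0x1f]=0xb2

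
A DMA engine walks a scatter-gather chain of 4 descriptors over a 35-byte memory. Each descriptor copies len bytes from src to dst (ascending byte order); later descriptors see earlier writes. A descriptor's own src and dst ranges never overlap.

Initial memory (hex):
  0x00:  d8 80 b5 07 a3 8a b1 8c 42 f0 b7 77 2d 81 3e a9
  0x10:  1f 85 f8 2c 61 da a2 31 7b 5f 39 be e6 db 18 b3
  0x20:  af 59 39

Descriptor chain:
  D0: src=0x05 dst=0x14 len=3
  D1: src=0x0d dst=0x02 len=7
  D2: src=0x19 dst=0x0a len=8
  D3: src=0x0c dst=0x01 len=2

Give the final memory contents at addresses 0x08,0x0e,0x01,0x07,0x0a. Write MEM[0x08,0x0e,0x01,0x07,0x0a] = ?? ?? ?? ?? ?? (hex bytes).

[0] 0x05->0x14 len=3 : 8a b1 8c
[1] 0x0d->0x02 len=7 : 81 3e a9 1f 85 f8 2c
[2] 0x19->0x0a len=8 : 5f 39 be e6 db 18 b3 af
[3] 0x0c->0x01 len=2 : be e6
query mem[0x08]=0x2c, mem[0x0e]=0xdb, mem[0x01]=0xbe, mem[0x07]=0xf8, mem[0x0a]=0x5f

MEM[0x08,0x0e,0x01,0x07,0x0a] = 2c db be f8 5f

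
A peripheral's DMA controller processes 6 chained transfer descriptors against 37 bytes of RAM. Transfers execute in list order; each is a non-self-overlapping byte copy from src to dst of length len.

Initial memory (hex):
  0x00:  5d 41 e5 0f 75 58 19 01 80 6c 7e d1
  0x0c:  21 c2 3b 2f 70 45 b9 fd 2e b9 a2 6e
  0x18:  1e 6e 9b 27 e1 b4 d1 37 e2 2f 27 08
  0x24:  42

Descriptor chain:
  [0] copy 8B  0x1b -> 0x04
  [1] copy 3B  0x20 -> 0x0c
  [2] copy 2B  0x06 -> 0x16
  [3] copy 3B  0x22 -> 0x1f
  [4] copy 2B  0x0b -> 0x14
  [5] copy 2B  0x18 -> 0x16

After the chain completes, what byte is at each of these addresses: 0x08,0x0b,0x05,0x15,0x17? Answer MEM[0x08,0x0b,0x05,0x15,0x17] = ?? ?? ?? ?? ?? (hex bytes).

MEM[0x08,0x0b,0x05,0x15,0x17] = 37 27 e1 e2 6e

[0] 0x1b->0x04 len=8 : 27 e1 b4 d1 37 e2 2f 27
[1] 0x20->0x0c len=3 : e2 2f 27
[2] 0x06->0x16 len=2 : b4 d1
[3] 0x22->0x1f len=3 : 27 08 42
[4] 0x0b->0x14 len=2 : 27 e2
[5] 0x18->0x16 len=2 : 1e 6e
query mem[0x08]=0x37, mem[0x0b]=0x27, mem[0x05]=0xe1, mem[0x15]=0xe2, mem[0x17]=0x6e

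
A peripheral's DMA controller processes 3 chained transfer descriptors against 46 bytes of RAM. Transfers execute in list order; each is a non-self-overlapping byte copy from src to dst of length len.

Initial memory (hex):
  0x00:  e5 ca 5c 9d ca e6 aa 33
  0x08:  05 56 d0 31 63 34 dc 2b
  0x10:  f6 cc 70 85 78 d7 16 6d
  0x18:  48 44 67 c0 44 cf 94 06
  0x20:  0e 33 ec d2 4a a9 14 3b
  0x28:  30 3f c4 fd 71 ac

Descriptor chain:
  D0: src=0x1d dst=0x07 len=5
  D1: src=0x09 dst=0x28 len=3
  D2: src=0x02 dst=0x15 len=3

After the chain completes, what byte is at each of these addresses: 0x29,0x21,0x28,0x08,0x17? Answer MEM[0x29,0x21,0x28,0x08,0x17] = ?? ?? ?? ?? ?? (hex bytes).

MEM[0x29,0x21,0x28,0x08,0x17] = 0e 33 06 94 ca

#0 dst[0x07+5] := {0xcf,0x94,0x06,0x0e,0x33}
#1 dst[0x28+3] := {0x06,0x0e,0x33}
#2 dst[0x15+3] := {0x5c,0x9d,0xca}
query mem[0x29]=0x0e, mem[0x21]=0x33, mem[0x28]=0x06, mem[0x08]=0x94, mem[0x17]=0xca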